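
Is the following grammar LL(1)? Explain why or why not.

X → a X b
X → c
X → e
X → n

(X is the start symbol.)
Yes, the grammar is LL(1).

A grammar is LL(1) if for each non-terminal N with multiple productions, the predict sets of those productions are pairwise disjoint, where PREDICT(N → α) = (FIRST(α) \ {ε}) ∪ (FOLLOW(N) if α ⇒* ε).

For X:
  PREDICT(X → a X b) = { 'a' }
  PREDICT(X → c) = { 'c' }
  PREDICT(X → e) = { 'e' }
  PREDICT(X → n) = { 'n' }

All predict sets are disjoint. The grammar IS LL(1).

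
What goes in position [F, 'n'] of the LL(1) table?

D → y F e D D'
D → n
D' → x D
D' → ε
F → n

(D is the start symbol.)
To find M[F, 'n'], we find productions for F where 'n' is in the predict set (PREDICT(N → α) = (FIRST(α) \ {ε}) ∪ (FOLLOW(N) if α ⇒* ε)).

F → n: PREDICT = { 'n' }
  'n' is in predict set, so this production goes in M[F, 'n']

M[F, 'n'] = F → n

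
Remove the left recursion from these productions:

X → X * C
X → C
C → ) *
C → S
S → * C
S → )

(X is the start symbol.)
X → C X'
X' → * C X'
X' → ε
C → ) *
C → S
S → * C
S → )

X is directly left-recursive. The standard transformation for
  A → A α₁ | ... | A α_m | β₁ | ... | β_n
is
  A  → β₁ A' | ... | β_n A'
  A' → α₁ A' | ... | α_m A' | ε

X → C becomes X → C X'
X → X * C becomes X' → * C X'
Add X' → ε

Productions for other non-terminals are unchanged:
  C → ) *
  C → S
  S → * C
  S → )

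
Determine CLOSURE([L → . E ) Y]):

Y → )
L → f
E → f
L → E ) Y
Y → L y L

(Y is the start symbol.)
To compute CLOSURE, for each item [A → α.Bβ] where B is a non-terminal, add [B → .γ] for all productions B → γ; repeat for the newly added items until nothing changes.

Start with: [L → . E ) Y]
  [L → . E ) Y] has the dot before E: add [E → . f]
No further items can be added.

CLOSURE = { [E → . f], [L → . E ) Y] }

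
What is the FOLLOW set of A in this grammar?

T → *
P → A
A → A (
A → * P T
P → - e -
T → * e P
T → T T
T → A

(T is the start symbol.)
To compute FOLLOW(A), find every occurrence of A on a right-hand side N → α A β: add FIRST(β) \ {ε}, and if β is empty or nullable also add FOLLOW(N). Iterate to a fixed point.

In P → A: A is at the end, add FOLLOW(P)
In A → A (: A is followed by '(', add FIRST('(') \ {ε} = { '(' }
In T → A: A is at the end, add FOLLOW(T)

The FOLLOW sets referred to above (computed the same way, to a fixed point):
  FOLLOW(P) = { $, '(', '*' }
  FOLLOW(T) = { $, '(', '*' }

Taking the union: FOLLOW(A) = { $, '(', '*' }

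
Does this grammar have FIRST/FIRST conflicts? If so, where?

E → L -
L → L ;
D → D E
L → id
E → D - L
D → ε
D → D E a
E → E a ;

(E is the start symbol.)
Yes. E → L '-' / E → D '-' L on { 'id' }; E → L '-' / E → E a ';' on { 'id' }; E → D '-' L / E → E a ';' on { '-', 'id' }; L → L ';' / L → id on { 'id' }; D → D E / D → D E a on { '-', 'id' }

FIRST sets of the non-terminals at (or reachable through a nullable prefix from) the front of some alternative:
  FIRST(L) = { 'id' }
  FIRST(D) = { '-', 'id', ε }
  FIRST(E) = { '-', 'id' }

Productions for E:
  E → L -: FIRST = { 'id' }
  E → D - L: FIRST = { '-', 'id' }
  E → E a ;: FIRST = { '-', 'id' }
Productions for L:
  L → L ;: FIRST = { 'id' }
  L → id: FIRST = { 'id' }
Productions for D:
  D → D E: FIRST = { '-', 'id' }
  D → ε: FIRST = { ε }
  D → D E a: FIRST = { '-', 'id' }

Conflict for E: E → L - and E → D - L
  Overlap: { 'id' }
Conflict for E: E → L - and E → E a ;
  Overlap: { 'id' }
Conflict for E: E → D - L and E → E a ;
  Overlap: { '-', 'id' }
Conflict for L: L → L ; and L → id
  Overlap: { 'id' }
Conflict for D: D → D E and D → D E a
  Overlap: { '-', 'id' }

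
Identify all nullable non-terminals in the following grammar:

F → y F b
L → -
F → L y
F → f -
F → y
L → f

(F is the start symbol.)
None

A non-terminal is nullable if it can derive ε (the empty string): either it has an ε-production, or it has a production whose right-hand side consists entirely of nullable non-terminals.

There are no ε-productions, so no non-terminal can derive ε.
No non-terminals are nullable.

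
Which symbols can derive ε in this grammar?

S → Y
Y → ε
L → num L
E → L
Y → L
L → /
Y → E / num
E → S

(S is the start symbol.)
A non-terminal is nullable if it can derive ε (the empty string): either it has an ε-production, or it has a production whose right-hand side consists entirely of nullable non-terminals.

ε-productions: Y → ε
So Y is immediately nullable.
S → Y: every symbol on the right is nullable, so S is nullable too.
E → S: every symbol on the right is nullable, so E is nullable too.
No further non-terminal can be added: every production for the remaining non-terminals contains a terminal or a non-nullable non-terminal.
Nullable = { 'E', 'S', 'Y' }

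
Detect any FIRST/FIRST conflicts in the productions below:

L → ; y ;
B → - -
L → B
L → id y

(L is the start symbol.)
A FIRST/FIRST conflict occurs when two productions N → α and N → β for the same non-terminal have FIRST(α) ∩ FIRST(β) ≠ ∅ (with ε ∈ FIRST of a nullable right-hand side, so two nullable alternatives also conflict).

FIRST sets of the non-terminals at (or reachable through a nullable prefix from) the front of some alternative:
  FIRST(B) = { '-' }

Productions for L:
  L → ; y ;: FIRST = { ';' }
  L → B: FIRST = { '-' }
  L → id y: FIRST = { 'id' }
B has only one production, so no FIRST/FIRST conflict is possible there.

All alternatives of each non-terminal have pairwise disjoint FIRST sets.

Answer: No FIRST/FIRST conflicts.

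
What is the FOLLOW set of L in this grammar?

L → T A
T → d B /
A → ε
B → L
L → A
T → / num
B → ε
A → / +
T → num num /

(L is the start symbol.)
{ $, '/' }

To compute FOLLOW(L), find every occurrence of L on a right-hand side N → α L β: add FIRST(β) \ {ε}, and if β is empty or nullable also add FOLLOW(N). Iterate to a fixed point.

L is the start symbol, so $ ∈ FOLLOW(L).
In B → L: L is at the end, add FOLLOW(B)

The FOLLOW sets referred to above (computed the same way, to a fixed point):
  FOLLOW(B) = { '/' }

Taking the union: FOLLOW(L) = { $, '/' }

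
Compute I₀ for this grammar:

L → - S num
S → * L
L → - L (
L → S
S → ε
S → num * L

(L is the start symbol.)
{ [L → . - L (], [L → . - S num], [L → . S], [L' → . L], [S → . * L], [S → . num * L], [S → .] }

First, augment the grammar with L' → L
I₀ = CLOSURE({ [L' → . L] }):
  [L' → . L] has the dot before L: add [L → . - S num], [L → . - L (], [L → . S]
  [L → . S] has the dot before S: add [S → . * L], [S → .], [S → . num * L]
No further items can be added.

I₀ = { [L → . - L (], [L → . - S num], [L → . S], [L' → . L], [S → . * L], [S → . num * L], [S → .] }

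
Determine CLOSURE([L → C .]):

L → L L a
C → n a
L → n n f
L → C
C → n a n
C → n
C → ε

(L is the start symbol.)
{ [L → C .] }

To compute CLOSURE, for each item [A → α.Bβ] where B is a non-terminal, add [B → .γ] for all productions B → γ; repeat for the newly added items until nothing changes.

Start with: [L → C .]
The dot is at the end, so nothing is added.

CLOSURE = { [L → C .] }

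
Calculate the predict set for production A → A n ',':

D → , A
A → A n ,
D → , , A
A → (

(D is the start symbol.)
{ '(' }

PREDICT(A → A n ',') = (FIRST(RHS) \ {ε}) ∪ (FOLLOW(A) if ε ∈ FIRST(RHS), i.e. RHS ⇒* ε)
FIRST(A) = { '(' }
FIRST(A n ',') = { '(' }
ε ∉ FIRST(A n ','), so FOLLOW(A) is not added.
PREDICT(A → A n ',') = { '(' }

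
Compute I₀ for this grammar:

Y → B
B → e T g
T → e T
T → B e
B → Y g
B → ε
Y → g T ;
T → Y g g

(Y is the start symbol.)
First, augment the grammar with Y' → Y
I₀ = CLOSURE({ [Y' → . Y] }):
  [Y' → . Y] has the dot before Y: add [Y → . B], [Y → . g T ;]
  [Y → . B] has the dot before B: add [B → . e T g], [B → . Y g], [B → .]
No further items can be added.

I₀ = { [B → . Y g], [B → . e T g], [B → .], [Y → . B], [Y → . g T ;], [Y' → . Y] }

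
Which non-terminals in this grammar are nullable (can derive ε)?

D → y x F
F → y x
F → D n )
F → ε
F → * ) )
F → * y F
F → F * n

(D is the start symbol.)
A non-terminal is nullable if it can derive ε (the empty string): either it has an ε-production, or it has a production whose right-hand side consists entirely of nullable non-terminals.

ε-productions: F → ε
So F is immediately nullable.
No further non-terminal can be added: every production for the remaining non-terminals contains a terminal or a non-nullable non-terminal.
Nullable = { 'F' }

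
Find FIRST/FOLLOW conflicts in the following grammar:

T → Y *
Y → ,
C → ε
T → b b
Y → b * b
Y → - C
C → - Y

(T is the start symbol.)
No FIRST/FOLLOW conflicts.

A FIRST/FOLLOW conflict occurs when a non-terminal N has a nullable alternative N → β (β ⇒* ε) and another alternative N → α with FIRST(α) ∩ FOLLOW(N) ≠ ∅: on such a lookahead the parser cannot decide between expanding α and letting N vanish via β.

Nullable non-terminals: C.

C: nullable alternative(s) C → ε; FOLLOW(C) = { '*' }
  C → ε: FIRST \ {ε} = { } — this is the only nullable alternative, skip
  C → - Y: FIRST \ {ε} = { '-' } — disjoint from FOLLOW(C)

T, Y have no nullable alternative, so no FIRST/FOLLOW check is needed there.

No FIRST/FOLLOW conflicts found.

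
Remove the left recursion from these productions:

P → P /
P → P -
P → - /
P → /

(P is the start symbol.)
P → - / P'
P → / P'
P' → / P'
P' → - P'
P' → ε

P is directly left-recursive. The standard transformation for
  A → A α₁ | ... | A α_m | β₁ | ... | β_n
is
  A  → β₁ A' | ... | β_n A'
  A' → α₁ A' | ... | α_m A' | ε

P → - / becomes P → - / P'
P → / becomes P → / P'
P → P / becomes P' → / P'
P → P - becomes P' → - P'
Add P' → ε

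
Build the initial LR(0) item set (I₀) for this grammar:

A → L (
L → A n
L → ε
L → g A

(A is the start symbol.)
First, augment the grammar with A' → A
I₀ = CLOSURE({ [A' → . A] }):
  [A' → . A] has the dot before A: add [A → . L (]
  [A → . L (] has the dot before L: add [L → . A n], [L → .], [L → . g A]
No further items can be added.

I₀ = { [A → . L (], [A' → . A], [L → . A n], [L → . g A], [L → .] }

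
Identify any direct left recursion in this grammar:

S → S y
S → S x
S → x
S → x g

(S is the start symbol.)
S → S y: LEFT RECURSIVE (starts with S)
S → S x: LEFT RECURSIVE (starts with S)
S → x: starts with x
S → x g: starts with x

The grammar has direct left recursion on: S.

Answer: Yes, S is left-recursive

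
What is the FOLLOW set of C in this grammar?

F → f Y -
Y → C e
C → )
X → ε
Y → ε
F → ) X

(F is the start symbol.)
{ 'e' }

To compute FOLLOW(C), find every occurrence of C on a right-hand side N → α C β: add FIRST(β) \ {ε}, and if β is empty or nullable also add FOLLOW(N). Iterate to a fixed point.

In Y → C e: C is followed by e, add FIRST(e) \ {ε} = { 'e' }

Taking the union: FOLLOW(C) = { 'e' }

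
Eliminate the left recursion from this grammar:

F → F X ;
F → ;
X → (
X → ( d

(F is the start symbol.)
F is directly left-recursive. The standard transformation for
  A → A α₁ | ... | A α_m | β₁ | ... | β_n
is
  A  → β₁ A' | ... | β_n A'
  A' → α₁ A' | ... | α_m A' | ε

F → ; becomes F → ; F'
F → F X ; becomes F' → X ; F'
Add F' → ε

Productions for other non-terminals are unchanged:
  X → (
  X → ( d

Resulting grammar:
F → ; F'
F' → X ; F'
F' → ε
X → (
X → ( d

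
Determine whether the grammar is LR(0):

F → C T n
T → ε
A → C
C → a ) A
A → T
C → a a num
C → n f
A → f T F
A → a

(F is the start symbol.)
Augment with F' → F and build the canonical LR(0) collection (I0 = CLOSURE({[F' → . F]}), then GOTO on every symbol after a dot until no new states appear). It has 18 states:
  I0: { [C → . a ) A], [C → . a a num], [C → . n f], [F → . C T n], [F' → . F] }  — shift
  I1: { [F → C . T n], [T → .] }  — reduce
  I2: { [F' → F .] }  — accept
  I3: { [C → a . ) A], [C → a . a num] }  — shift
  I4: { [C → n . f] }  — shift
  I5: { [C → n f .] }  — reduce
  I6: { [A → . C], [A → . T], [A → . a], [A → . f T F], [C → . a ) A], [C → . a a num], [C → . n f], [C → a ) . A], [T → .] }  — shift, reduce
  I7: { [C → a a . num] }  — shift
  I8: { [C → a a num .] }  — reduce
  I9: { [C → a ) A .] }  — reduce
  I10: { [A → C .] }  — reduce
  I11: { [A → T .] }  — reduce
  I12: { [A → a .], [C → a . ) A], [C → a . a num] }  — shift, reduce
  I13: { [A → f . T F], [T → .] }  — reduce
  I14: { [A → f T . F], [C → . a ) A], [C → . a a num], [C → . n f], [F → . C T n] }  — shift
  I15: { [A → f T F .] }  — reduce
  I16: { [F → C T . n] }  — shift
  I17: { [F → C T n .] }  — reduce

Conflict in state I6:
  Shift-reduce conflict between [T → .] and [A → . a]
So the grammar is NOT LR(0).

Answer: No. Shift-reduce conflict between [T → .] and [A → . a]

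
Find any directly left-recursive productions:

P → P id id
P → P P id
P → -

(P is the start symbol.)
P → P id id: LEFT RECURSIVE (starts with P)
P → P P id: LEFT RECURSIVE (starts with P)
P → -: starts with '-'

The grammar has direct left recursion on: P.

Answer: Yes, P is left-recursive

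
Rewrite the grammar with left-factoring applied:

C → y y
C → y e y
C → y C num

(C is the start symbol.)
C → y C'
C' → y
C' → e y
C' → C num

Left-factoring transforms A → αβ₁ | αβ₂ into A → αA' and A' → β₁ | β₂
(α is the longest common prefix among the alternatives). Repeat until
no nonterminal has two alternatives with a common prefix.

Round 1: C has alternatives sharing prefix 'y'. Introduce C': C → y C'
  Add: C' → y
  Add: C' → e y
  Add: C' → C num

No remaining common prefixes — done.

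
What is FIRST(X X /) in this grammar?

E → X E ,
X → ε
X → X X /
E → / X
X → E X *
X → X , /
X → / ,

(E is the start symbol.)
{ ',', '/' }

FIRST sets of the non-terminals involved (from the grammar, by fixed-point iteration):
  FIRST(X) = { ',', '/', ε }

To compute FIRST(X X /), process the symbols left to right:
Symbol X is a non-terminal. Add FIRST(X) \ {ε} = { ',', '/' }
X is nullable (ε ∈ FIRST(X)), continue to the next symbol.
Symbol X is a non-terminal. Add FIRST(X) \ {ε} = { ',', '/' }
X is nullable (ε ∈ FIRST(X)), continue to the next symbol.
Symbol / is a terminal. Add '/' and stop.
FIRST(X X /) = { ',', '/' }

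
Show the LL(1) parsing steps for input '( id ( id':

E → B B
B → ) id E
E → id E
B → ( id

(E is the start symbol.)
LL(1) parsing maintains a stack (initially the start symbol over $) and the input. At each step: if the stack top is a terminal, match it against the current input token; if it is a non-terminal N, replace it with the RHS of M[N, lookahead] (the unique production whose predict set contains the lookahead).

Stack is shown with the top on the left.

Stack     Input        Action
-----------------------------
E $       ( id ( id $  output E → B B
B B $     ( id ( id $  output B → ( id
( id B $  ( id ( id $  match '('
id B $    id ( id $    match 'id'
B $       ( id $       output B → ( id
( id $    ( id $       match '('
id $      id $         match 'id'
$         $            accept

The string is accepted.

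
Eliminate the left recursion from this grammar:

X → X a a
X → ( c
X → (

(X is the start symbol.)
X → ( c X'
X → ( X'
X' → a a X'
X' → ε

X is directly left-recursive. The standard transformation for
  A → A α₁ | ... | A α_m | β₁ | ... | β_n
is
  A  → β₁ A' | ... | β_n A'
  A' → α₁ A' | ... | α_m A' | ε

X → ( c becomes X → ( c X'
X → ( becomes X → ( X'
X → X a a becomes X' → a a X'
Add X' → ε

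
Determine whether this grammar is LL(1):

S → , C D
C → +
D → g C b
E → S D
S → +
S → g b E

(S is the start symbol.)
For S:
  PREDICT(S → ',' C D) = { ',' }
  PREDICT(S → '+') = { '+' }
  PREDICT(S → g b E) = { 'g' }
C, D, E have a single production, so nothing to check there.

All predict sets are disjoint. The grammar IS LL(1).

Answer: Yes, the grammar is LL(1).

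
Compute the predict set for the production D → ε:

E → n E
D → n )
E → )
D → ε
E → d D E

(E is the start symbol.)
{ ')', 'd', 'n' }

PREDICT(D → ε) = (FIRST(RHS) \ {ε}) ∪ (FOLLOW(D) if ε ∈ FIRST(RHS), i.e. RHS ⇒* ε)
The right-hand side is ε (FIRST(ε) = { ε }), so the predict set is FOLLOW(D) = { ')', 'd', 'n' }
PREDICT(D → ε) = { ')', 'd', 'n' }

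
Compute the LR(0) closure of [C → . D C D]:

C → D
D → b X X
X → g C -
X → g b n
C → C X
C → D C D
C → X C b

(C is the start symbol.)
{ [C → . D C D], [D → . b X X] }

Start with: [C → . D C D]
  [C → . D C D] has the dot before D: add [D → . b X X]
No further items can be added.

CLOSURE = { [C → . D C D], [D → . b X X] }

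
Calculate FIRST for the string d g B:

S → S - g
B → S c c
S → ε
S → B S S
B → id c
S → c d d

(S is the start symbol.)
To compute FIRST(d g B), process the symbols left to right:
Symbol d is a terminal. Add 'd' and stop.
FIRST(d g B) = { 'd' }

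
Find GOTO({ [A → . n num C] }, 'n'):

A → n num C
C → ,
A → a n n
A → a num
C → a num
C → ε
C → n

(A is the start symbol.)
GOTO(I, 'n') = CLOSURE({ [A → αX.β] : [A → α.Xβ] ∈ I, X = 'n' })

Items with dot before 'n', with the dot advanced:
  [A → . n num C] → [A → n . num C]
Closure adds nothing (no advanced item has the dot before a non-terminal).

GOTO = { [A → n . num C] }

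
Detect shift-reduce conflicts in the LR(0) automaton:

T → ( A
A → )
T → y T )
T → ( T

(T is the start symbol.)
No shift-reduce conflicts

A shift-reduce conflict occurs when an LR(0) state has both:
  - a complete (reduce) item [A → α .] (dot at the end), and
  - a shift item [B → β . c γ] (dot before a terminal).

Augment with T' → T and build the canonical LR(0) collection (I0 = CLOSURE({[T' → . T]}), then GOTO on every symbol after a dot until no new states appear). It has 9 states:
  I0: { [T → . ( A], [T → . ( T], [T → . y T )], [T' → . T] }  — shift
  I1: { [A → . )], [T → ( . A], [T → ( . T], [T → . ( A], [T → . ( T], [T → . y T )] }  — shift
  I2: { [T' → T .] }  — accept
  I3: { [T → . ( A], [T → . ( T], [T → . y T )], [T → y . T )] }  — shift
  I4: { [T → y T . )] }  — shift
  I5: { [T → y T ) .] }  — reduce
  I6: { [A → ) .] }  — reduce
  I7: { [T → ( A .] }  — reduce
  I8: { [T → ( T .] }  — reduce

No state contains both a complete item and a shift item.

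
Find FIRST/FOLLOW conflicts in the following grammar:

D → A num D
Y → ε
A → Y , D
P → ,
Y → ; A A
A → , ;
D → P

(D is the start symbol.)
No FIRST/FOLLOW conflicts.

A FIRST/FOLLOW conflict occurs when a non-terminal N has a nullable alternative N → β (β ⇒* ε) and another alternative N → α with FIRST(α) ∩ FOLLOW(N) ≠ ∅: on such a lookahead the parser cannot decide between expanding α and letting N vanish via β.

Nullable non-terminals: Y.

Y: nullable alternative(s) Y → ε; FOLLOW(Y) = { ',' }
  Y → ε: FIRST \ {ε} = { } — this is the only nullable alternative, skip
  Y → ; A A: FIRST \ {ε} = { ';' } — disjoint from FOLLOW(Y)

A, D, P have no nullable alternative, so no FIRST/FOLLOW check is needed there.

No FIRST/FOLLOW conflicts found.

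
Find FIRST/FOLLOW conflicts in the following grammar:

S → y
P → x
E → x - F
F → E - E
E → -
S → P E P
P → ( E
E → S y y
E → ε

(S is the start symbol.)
Yes. E → x '-' F with FOLLOW(E) on { 'x' }; E → '-' with FOLLOW(E) on { '-' }; E → S y y with FOLLOW(E) on { '(', 'x', 'y' }

Nullable non-terminals: E.
FIRST sets used below: FIRST(S) = { '(', 'x', 'y' }

E: nullable alternative(s) E → ε; FOLLOW(E) = { $, '(', '-', 'x', 'y' }
  E → x - F: FIRST \ {ε} = { 'x' } — overlaps FOLLOW(E) on { 'x' }: CONFLICT
  E → -: FIRST \ {ε} = { '-' } — overlaps FOLLOW(E) on { '-' }: CONFLICT
  E → S y y: FIRST \ {ε} = { '(', 'x', 'y' } — overlaps FOLLOW(E) on { '(', 'x', 'y' }: CONFLICT
  E → ε: FIRST \ {ε} = { } — this is the only nullable alternative, skip

F, P, S have no nullable alternative, so no FIRST/FOLLOW check is needed there.

So the grammar has 3 FIRST/FOLLOW conflicts (marked CONFLICT above).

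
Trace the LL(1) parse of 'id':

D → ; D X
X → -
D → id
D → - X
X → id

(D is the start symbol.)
Stack is shown with the top on the left.

Stack  Input  Action
--------------------
D $    id $   output D → id
id $   id $   match 'id'
$      $      accept

The string is accepted.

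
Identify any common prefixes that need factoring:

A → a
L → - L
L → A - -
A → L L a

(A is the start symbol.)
No, left-factoring is not needed

Left-factoring is needed when two productions for the same non-terminal
share a common prefix on the right-hand side.

Productions for A:
  A → a
  A → L L a
Productions for L:
  L → - L
  L → A - -

No common prefixes found.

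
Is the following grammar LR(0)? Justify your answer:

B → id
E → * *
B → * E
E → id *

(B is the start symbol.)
Yes, the grammar is LR(0)

A grammar is LR(0) if no state in the canonical LR(0) collection has:
  - both a shift item (dot before a terminal) and a complete item (shift-reduce conflict), or
  - two or more complete items (reduce-reduce conflict; the accept item [B' → B .] counts as a complete item here).

Augment with B' → B and build the canonical LR(0) collection (I0 = CLOSURE({[B' → . B]}), then GOTO on every symbol after a dot until no new states appear). It has 9 states:
  I0: { [B → . * E], [B → . id], [B' → . B] }  — shift
  I1: { [B → * . E], [E → . * *], [E → . id *] }  — shift
  I2: { [B' → B .] }  — accept
  I3: { [B → id .] }  — reduce
  I4: { [E → * . *] }  — shift
  I5: { [B → * E .] }  — reduce
  I6: { [E → id . *] }  — shift
  I7: { [E → id * .] }  — reduce
  I8: { [E → * * .] }  — reduce

Every state is either a pure shift/goto state or contains exactly one complete item and nothing to shift — no conflicts. The grammar is LR(0).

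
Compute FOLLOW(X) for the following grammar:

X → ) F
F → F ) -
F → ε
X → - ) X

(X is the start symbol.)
{ $ }

X is the start symbol, so $ ∈ FOLLOW(X).
In X → - ) X: X is at the end; this adds FOLLOW(X) to itself — nothing new

Taking the union: FOLLOW(X) = { $ }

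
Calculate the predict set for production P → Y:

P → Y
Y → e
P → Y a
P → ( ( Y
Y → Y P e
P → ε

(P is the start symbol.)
PREDICT(P → Y) = (FIRST(RHS) \ {ε}) ∪ (FOLLOW(P) if ε ∈ FIRST(RHS), i.e. RHS ⇒* ε)
FIRST(Y) = { 'e' }
FIRST(Y) = { 'e' }
ε ∉ FIRST(Y), so FOLLOW(P) is not added.
PREDICT(P → Y) = { 'e' }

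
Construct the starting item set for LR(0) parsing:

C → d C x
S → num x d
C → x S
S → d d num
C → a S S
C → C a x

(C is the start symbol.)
{ [C → . C a x], [C → . a S S], [C → . d C x], [C → . x S], [C' → . C] }

First, augment the grammar with C' → C
I₀ = CLOSURE({ [C' → . C] }):
  [C' → . C] has the dot before C: add [C → . d C x], [C → . x S], [C → . a S S], [C → . C a x]
No further items can be added.

I₀ = { [C → . C a x], [C → . a S S], [C → . d C x], [C → . x S], [C' → . C] }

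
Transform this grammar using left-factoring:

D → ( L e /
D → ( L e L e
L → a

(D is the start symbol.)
Left-factoring transforms A → αβ₁ | αβ₂ into A → αA' and A' → β₁ | β₂
(α is the longest common prefix among the alternatives). Repeat until
no nonterminal has two alternatives with a common prefix.

Round 1: D has alternatives sharing prefix '( L e'. Introduce D': D → ( L e D'
  Add: D' → /
  Add: D' → L e

No remaining common prefixes — done.

Resulting grammar:
D → ( L e D'
D' → /
D' → L e
L → a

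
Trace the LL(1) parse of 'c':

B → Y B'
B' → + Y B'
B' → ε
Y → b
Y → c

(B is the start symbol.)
Stack is shown with the top on the left.

Stack   Input  Action
---------------------
B $     c $    output B → Y B'
Y B' $  c $    output Y → c
c B' $  c $    match 'c'
B' $    $      output B' → ε
$       $      accept

The string is accepted.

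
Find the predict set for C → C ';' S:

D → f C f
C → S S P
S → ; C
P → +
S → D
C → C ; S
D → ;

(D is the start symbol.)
{ ';', 'f' }

PREDICT(C → C ';' S) = (FIRST(RHS) \ {ε}) ∪ (FOLLOW(C) if ε ∈ FIRST(RHS), i.e. RHS ⇒* ε)
FIRST(C) = { ';', 'f' }
FIRST(C ';' S) = { ';', 'f' }
ε ∉ FIRST(C ';' S), so FOLLOW(C) is not added.
PREDICT(C → C ';' S) = { ';', 'f' }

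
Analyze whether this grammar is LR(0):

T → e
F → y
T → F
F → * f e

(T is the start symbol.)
A grammar is LR(0) if no state in the canonical LR(0) collection has:
  - both a shift item (dot before a terminal) and a complete item (shift-reduce conflict), or
  - two or more complete items (reduce-reduce conflict; the accept item [T' → T .] counts as a complete item here).

Augment with T' → T and build the canonical LR(0) collection (I0 = CLOSURE({[T' → . T]}), then GOTO on every symbol after a dot until no new states appear). It has 8 states:
  I0: { [F → . * f e], [F → . y], [T → . F], [T → . e], [T' → . T] }  — shift
  I1: { [F → * . f e] }  — shift
  I2: { [T → F .] }  — reduce
  I3: { [T' → T .] }  — accept
  I4: { [T → e .] }  — reduce
  I5: { [F → y .] }  — reduce
  I6: { [F → * f . e] }  — shift
  I7: { [F → * f e .] }  — reduce

Every state is either a pure shift/goto state or contains exactly one complete item and nothing to shift — no conflicts. The grammar is LR(0).

Answer: Yes, the grammar is LR(0)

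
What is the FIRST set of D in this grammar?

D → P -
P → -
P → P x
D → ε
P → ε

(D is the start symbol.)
To compute FIRST(D), examine every production with D on the left-hand side, reading each right-hand side left to right until a non-nullable symbol is reached.

FIRST sets of the other non-terminals involved (by the same procedure, iterated to a fixed point):
  FIRST(P) = { '-', 'x', ε }

From D → P -:
  - P is a non-terminal: add FIRST(P) \ {ε} = { '-', 'x' }
    P is nullable, so continue to the next symbol
  - '-' is a terminal: add '-' and stop
From D → ε:
  - ε-production, so ε ∈ FIRST(D)

Collecting: FIRST(D) = { '-', 'x', ε }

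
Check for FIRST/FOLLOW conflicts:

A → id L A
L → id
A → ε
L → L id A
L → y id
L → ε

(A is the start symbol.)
Nullable non-terminals: A, L.
FIRST sets used below: FIRST(L) = { 'id', 'y', ε }

A: nullable alternative(s) A → ε; FOLLOW(A) = { $, 'id' }
  A → id L A: FIRST \ {ε} = { 'id' } — overlaps FOLLOW(A) on { 'id' }: CONFLICT
  A → ε: FIRST \ {ε} = { } — this is the only nullable alternative, skip

L: nullable alternative(s) L → ε; FOLLOW(L) = { $, 'id' }
  L → id: FIRST \ {ε} = { 'id' } — overlaps FOLLOW(L) on { 'id' }: CONFLICT
  L → L id A: FIRST \ {ε} = { 'id', 'y' } — overlaps FOLLOW(L) on { 'id' }: CONFLICT
  L → y id: FIRST \ {ε} = { 'y' } — disjoint from FOLLOW(L)
  L → ε: FIRST \ {ε} = { } — this is the only nullable alternative, skip

So the grammar has 3 FIRST/FOLLOW conflicts (marked CONFLICT above).

Answer: Yes. A → id L A with FOLLOW(A) on { 'id' }; L → id with FOLLOW(L) on { 'id' }; L → L id A with FOLLOW(L) on { 'id' }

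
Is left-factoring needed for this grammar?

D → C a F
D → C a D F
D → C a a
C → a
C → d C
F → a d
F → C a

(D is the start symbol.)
Left-factoring is needed when two productions for the same non-terminal
share a common prefix on the right-hand side.

Productions for D:
  D → C a F
  D → C a D F
  D → C a a
Productions for C:
  C → a
  C → d C
Productions for F:
  F → a d
  F → C a

Found common prefix 'C a' in productions for D

Answer: Yes, D has productions with common prefix 'C a'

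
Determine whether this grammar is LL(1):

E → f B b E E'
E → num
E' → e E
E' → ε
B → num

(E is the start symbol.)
A grammar is LL(1) if for each non-terminal N with multiple productions, the predict sets of those productions are pairwise disjoint, where PREDICT(N → α) = (FIRST(α) \ {ε}) ∪ (FOLLOW(N) if α ⇒* ε).

Relevant sets:
  FOLLOW(E') = { $, 'e' }

For E:
  PREDICT(E → f B b E E') = { 'f' }
  PREDICT(E → num) = { 'num' }
For E':
  PREDICT(E' → e E) = { 'e' }
  PREDICT(E' → ε) = { $, 'e' }
B has a single production, so nothing to check there.

Conflict found: Predict set conflict for E': { 'e' }
The grammar is NOT LL(1).

Answer: No. Predict set conflict for E': { 'e' }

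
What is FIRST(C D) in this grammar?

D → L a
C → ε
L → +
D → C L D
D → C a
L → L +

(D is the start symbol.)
{ '+', 'a' }

FIRST sets of the non-terminals involved (from the grammar, by fixed-point iteration):
  FIRST(C) = { ε }
  FIRST(D) = { '+', 'a' }

To compute FIRST(C D), process the symbols left to right:
Symbol C is a non-terminal. Add FIRST(C) \ {ε} = { }
C is nullable (ε ∈ FIRST(C)), continue to the next symbol.
Symbol D is a non-terminal. Add FIRST(D) \ {ε} = { '+', 'a' }
D is not nullable (ε ∉ FIRST(D)), so stop here.
FIRST(C D) = { '+', 'a' }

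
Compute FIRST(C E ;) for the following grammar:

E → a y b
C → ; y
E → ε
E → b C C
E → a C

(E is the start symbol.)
FIRST sets of the non-terminals involved (from the grammar, by fixed-point iteration):
  FIRST(C) = { ';' }

To compute FIRST(C E ;), process the symbols left to right:
Symbol C is a non-terminal. Add FIRST(C) \ {ε} = { ';' }
C is not nullable (ε ∉ FIRST(C)), so stop here.
FIRST(C E ;) = { ';' }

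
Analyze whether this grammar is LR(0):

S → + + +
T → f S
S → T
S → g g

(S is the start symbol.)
Augment with S' → S and build the canonical LR(0) collection (I0 = CLOSURE({[S' → . S]}), then GOTO on every symbol after a dot until no new states appear). It has 10 states:
  I0: { [S → . + + +], [S → . T], [S → . g g], [S' → . S], [T → . f S] }  — shift
  I1: { [S → + . + +] }  — shift
  I2: { [S' → S .] }  — accept
  I3: { [S → T .] }  — reduce
  I4: { [S → . + + +], [S → . T], [S → . g g], [T → . f S], [T → f . S] }  — shift
  I5: { [S → g . g] }  — shift
  I6: { [S → g g .] }  — reduce
  I7: { [T → f S .] }  — reduce
  I8: { [S → + + . +] }  — shift
  I9: { [S → + + + .] }  — reduce

Every state is either a pure shift/goto state or contains exactly one complete item and nothing to shift — no conflicts. The grammar is LR(0).

Answer: Yes, the grammar is LR(0)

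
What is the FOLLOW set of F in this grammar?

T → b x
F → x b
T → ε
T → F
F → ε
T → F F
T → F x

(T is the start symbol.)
{ $, 'x' }

To compute FOLLOW(F), find every occurrence of F on a right-hand side N → α F β: add FIRST(β) \ {ε}, and if β is empty or nullable also add FOLLOW(N). Iterate to a fixed point.

In T → F: F is at the end, add FOLLOW(T)
In T → F F: F is followed by F, add FIRST(F) \ {ε} = { 'x' }
  F is nullable, so also add FOLLOW(T)
In T → F F: F is at the end, add FOLLOW(T)
In T → F x: F is followed by x, add FIRST(x) \ {ε} = { 'x' }

The FOLLOW sets referred to above (computed the same way, to a fixed point):
  FOLLOW(T) = { $ }

Taking the union: FOLLOW(F) = { $, 'x' }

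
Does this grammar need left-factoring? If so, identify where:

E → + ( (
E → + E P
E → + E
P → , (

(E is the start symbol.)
Left-factoring is needed when two productions for the same non-terminal
share a common prefix on the right-hand side.

Productions for E:
  E → + ( (
  E → + E P
  E → + E

Found common prefix '+' in productions for E

Answer: Yes, E has productions with common prefix '+'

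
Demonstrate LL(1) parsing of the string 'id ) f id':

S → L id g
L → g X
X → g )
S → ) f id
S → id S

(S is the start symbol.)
LL(1) parsing maintains a stack (initially the start symbol over $) and the input. At each step: if the stack top is a terminal, match it against the current input token; if it is a non-terminal N, replace it with the RHS of M[N, lookahead] (the unique production whose predict set contains the lookahead).

Stack is shown with the top on the left.

Stack     Input        Action
-----------------------------
S $       id ) f id $  output S → id S
id S $    id ) f id $  match 'id'
S $       ) f id $     output S → ) f id
) f id $  ) f id $     match ')'
f id $    f id $       match 'f'
id $      id $         match 'id'
$         $            accept

The string is accepted.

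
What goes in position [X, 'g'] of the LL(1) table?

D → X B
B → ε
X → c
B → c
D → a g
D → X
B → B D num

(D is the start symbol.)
Empty (error entry)

To find M[X, 'g'], we find productions for X where 'g' is in the predict set (PREDICT(N → α) = (FIRST(α) \ {ε}) ∪ (FOLLOW(N) if α ⇒* ε)).

X → c: PREDICT = { 'c' }

M[X, 'g'] is empty (no production applies)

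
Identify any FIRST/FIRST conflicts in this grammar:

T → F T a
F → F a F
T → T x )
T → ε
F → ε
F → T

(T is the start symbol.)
Yes. T → F T a / T → T x ')' on { 'a', 'x' }; F → F a F / F → T on { 'a', 'x' }; F → ε / F → T on { ε }

A FIRST/FIRST conflict occurs when two productions N → α and N → β for the same non-terminal have FIRST(α) ∩ FIRST(β) ≠ ∅ (with ε ∈ FIRST of a nullable right-hand side, so two nullable alternatives also conflict).

FIRST sets of the non-terminals at (or reachable through a nullable prefix from) the front of some alternative:
  FIRST(F) = { 'a', 'x', ε }
  FIRST(T) = { 'a', 'x', ε }

Productions for T:
  T → F T a: FIRST = { 'a', 'x' }
  T → T x ): FIRST = { 'a', 'x' }
  T → ε: FIRST = { ε }
Productions for F:
  F → F a F: FIRST = { 'a', 'x' }
  F → ε: FIRST = { ε }
  F → T: FIRST = { 'a', 'x', ε }

Conflict for T: T → F T a and T → T x )
  Overlap: { 'a', 'x' }
Conflict for F: F → F a F and F → T
  Overlap: { 'a', 'x' }
Conflict for F: F → ε and F → T
  Overlap: { ε }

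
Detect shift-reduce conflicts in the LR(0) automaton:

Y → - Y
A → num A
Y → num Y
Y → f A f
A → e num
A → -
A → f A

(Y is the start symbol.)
No shift-reduce conflicts

Augment with Y' → Y and build the canonical LR(0) collection (I0 = CLOSURE({[Y' → . Y]}), then GOTO on every symbol after a dot until no new states appear). It has 16 states:
  I0: { [Y → . - Y], [Y → . f A f], [Y → . num Y], [Y' → . Y] }  — shift
  I1: { [Y → - . Y], [Y → . - Y], [Y → . f A f], [Y → . num Y] }  — shift
  I2: { [Y' → Y .] }  — accept
  I3: { [A → . -], [A → . e num], [A → . f A], [A → . num A], [Y → f . A f] }  — shift
  I4: { [Y → . - Y], [Y → . f A f], [Y → . num Y], [Y → num . Y] }  — shift
  I5: { [Y → num Y .] }  — reduce
  I6: { [A → - .] }  — reduce
  I7: { [Y → f A . f] }  — shift
  I8: { [A → e . num] }  — shift
  I9: { [A → . -], [A → . e num], [A → . f A], [A → . num A], [A → f . A] }  — shift
  I10: { [A → . -], [A → . e num], [A → . f A], [A → . num A], [A → num . A] }  — shift
  I11: { [A → num A .] }  — reduce
  I12: { [A → f A .] }  — reduce
  I13: { [A → e num .] }  — reduce
  I14: { [Y → f A f .] }  — reduce
  I15: { [Y → - Y .] }  — reduce

No state contains both a complete item and a shift item.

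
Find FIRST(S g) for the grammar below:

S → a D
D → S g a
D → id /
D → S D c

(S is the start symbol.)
{ 'a' }

FIRST sets of the non-terminals involved (from the grammar, by fixed-point iteration):
  FIRST(S) = { 'a' }

To compute FIRST(S g), process the symbols left to right:
Symbol S is a non-terminal. Add FIRST(S) \ {ε} = { 'a' }
S is not nullable (ε ∉ FIRST(S)), so stop here.
FIRST(S g) = { 'a' }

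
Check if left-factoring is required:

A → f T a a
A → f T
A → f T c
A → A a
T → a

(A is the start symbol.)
Left-factoring is needed when two productions for the same non-terminal
share a common prefix on the right-hand side.

Productions for A:
  A → f T a a
  A → f T
  A → f T c
  A → A a

Found common prefix 'f T' in productions for A

Answer: Yes, A has productions with common prefix 'f T'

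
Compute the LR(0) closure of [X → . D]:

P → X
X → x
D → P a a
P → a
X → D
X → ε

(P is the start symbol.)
To compute CLOSURE, for each item [A → α.Bβ] where B is a non-terminal, add [B → .γ] for all productions B → γ; repeat for the newly added items until nothing changes.

Start with: [X → . D]
  [X → . D] has the dot before D: add [D → . P a a]
  [D → . P a a] has the dot before P: add [P → . X], [P → . a]
  [P → . X] has the dot before X: add [X → . x], [X → .]
No further items can be added.

CLOSURE = { [D → . P a a], [P → . X], [P → . a], [X → . D], [X → . x], [X → .] }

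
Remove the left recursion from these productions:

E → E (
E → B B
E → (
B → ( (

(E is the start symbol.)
E is directly left-recursive. The standard transformation for
  A → A α₁ | ... | A α_m | β₁ | ... | β_n
is
  A  → β₁ A' | ... | β_n A'
  A' → α₁ A' | ... | α_m A' | ε

E → B B becomes E → B B E'
E → ( becomes E → ( E'
E → E ( becomes E' → ( E'
Add E' → ε

Productions for other non-terminals are unchanged:
  B → ( (

Resulting grammar:
E → B B E'
E → ( E'
E' → ( E'
E' → ε
B → ( (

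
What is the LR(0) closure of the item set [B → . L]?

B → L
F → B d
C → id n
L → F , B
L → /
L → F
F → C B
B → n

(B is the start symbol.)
{ [B → . L], [B → . n], [C → . id n], [F → . B d], [F → . C B], [L → . /], [L → . F , B], [L → . F] }

Start with: [B → . L]
  [B → . L] has the dot before L: add [L → . F , B], [L → . /], [L → . F]
  [L → . F , B] has the dot before F: add [F → . B d], [F → . C B]
  [F → . B d] has the dot before B: add [B → . n]
  [F → . C B] has the dot before C: add [C → . id n]
No further items can be added.

CLOSURE = { [B → . L], [B → . n], [C → . id n], [F → . B d], [F → . C B], [L → . /], [L → . F , B], [L → . F] }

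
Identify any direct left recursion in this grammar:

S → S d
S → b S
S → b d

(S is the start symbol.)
Yes, S is left-recursive

S → S d: LEFT RECURSIVE (starts with S)
S → b S: starts with b
S → b d: starts with b

The grammar has direct left recursion on: S.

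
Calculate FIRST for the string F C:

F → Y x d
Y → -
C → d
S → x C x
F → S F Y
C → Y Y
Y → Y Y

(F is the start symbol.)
FIRST sets of the non-terminals involved (from the grammar, by fixed-point iteration):
  FIRST(F) = { '-', 'x' }

To compute FIRST(F C), process the symbols left to right:
Symbol F is a non-terminal. Add FIRST(F) \ {ε} = { '-', 'x' }
F is not nullable (ε ∉ FIRST(F)), so stop here.
FIRST(F C) = { '-', 'x' }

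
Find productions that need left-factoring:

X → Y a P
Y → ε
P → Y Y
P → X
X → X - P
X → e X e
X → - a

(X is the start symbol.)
No, left-factoring is not needed

Left-factoring is needed when two productions for the same non-terminal
share a common prefix on the right-hand side.

Productions for X:
  X → Y a P
  X → X - P
  X → e X e
  X → - a
Productions for P:
  P → Y Y
  P → X

No common prefixes found.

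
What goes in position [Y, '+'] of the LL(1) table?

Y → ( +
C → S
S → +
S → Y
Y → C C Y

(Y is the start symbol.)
To find M[Y, '+'], we find productions for Y where '+' is in the predict set (PREDICT(N → α) = (FIRST(α) \ {ε}) ∪ (FOLLOW(N) if α ⇒* ε)).

Relevant sets:
  FIRST(C) = { '(', '+' }

Y → ( +: PREDICT = { '(' }
Y → C C Y: PREDICT = { '(', '+' }
  '+' is in predict set, so this production goes in M[Y, '+']

M[Y, '+'] = Y → C C Y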